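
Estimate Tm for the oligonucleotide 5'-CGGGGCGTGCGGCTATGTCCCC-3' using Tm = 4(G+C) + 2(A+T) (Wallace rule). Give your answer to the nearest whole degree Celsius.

Base counts: A=1, T=4, G=9, C=8 (length 22).
Tm = 2·(1+4) + 4·(9+8) = 2·5 + 4·17 = 10 + 68 = 78°C.

78°C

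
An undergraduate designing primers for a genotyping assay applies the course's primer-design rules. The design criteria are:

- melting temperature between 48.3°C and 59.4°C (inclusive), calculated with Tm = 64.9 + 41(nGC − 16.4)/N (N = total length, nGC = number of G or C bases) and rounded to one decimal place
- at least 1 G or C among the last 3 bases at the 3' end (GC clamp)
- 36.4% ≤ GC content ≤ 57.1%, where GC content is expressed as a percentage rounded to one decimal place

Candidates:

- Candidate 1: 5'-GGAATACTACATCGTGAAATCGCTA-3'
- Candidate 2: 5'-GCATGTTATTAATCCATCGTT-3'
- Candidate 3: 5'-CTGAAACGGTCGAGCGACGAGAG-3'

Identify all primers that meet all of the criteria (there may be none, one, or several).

Candidate 1 (25 nt, A=9 T=6 G=5 C=5): Tm = 64.9 + 41·(10 − 16.4)/25 = 54.4°C ✓; 3' end CTA has 1 G/C ✓; GC 10/25 = 40.0% ✓ — passes.
Candidate 2 (21 nt, A=5 T=9 G=3 C=4): Tm = 64.9 + 41·(7 − 16.4)/21 = 46.5°C, outside 48.3–59.4°C ✗; 3' end GTT has 1 G/C ✓; GC 7/21 = 33.3%, outside 36.4–57.1% ✗ — fails.
Candidate 3 (23 nt, A=7 T=2 G=9 C=5): Tm = 64.9 + 41·(14 − 16.4)/23 = 60.6°C, outside 48.3–59.4°C ✗; 3' end GAG has 2 G/C ✓; GC 14/23 = 60.9%, outside 36.4–57.1% ✗ — fails.

Candidate 1 only.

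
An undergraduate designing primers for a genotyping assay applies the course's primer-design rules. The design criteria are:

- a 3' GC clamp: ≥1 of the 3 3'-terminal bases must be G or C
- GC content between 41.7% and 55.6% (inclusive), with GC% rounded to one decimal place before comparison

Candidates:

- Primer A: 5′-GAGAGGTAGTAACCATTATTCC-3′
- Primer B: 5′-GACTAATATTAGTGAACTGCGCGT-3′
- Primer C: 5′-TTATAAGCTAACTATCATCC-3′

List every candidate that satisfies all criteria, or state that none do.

Primer B only.

Primer A (22 nt, A=7 T=6 G=5 C=4): 3' end TCC has 2 G/C ✓; GC 9/22 = 40.9%, outside 41.7–55.6% ✗ — fails.
Primer B (24 nt, A=7 T=7 G=6 C=4): 3' end CGT has 2 G/C ✓; GC 10/24 = 41.7% ✓ — passes.
Primer C (20 nt, A=7 T=7 G=1 C=5): 3' end TCC has 2 G/C ✓; GC 6/20 = 30.0%, outside 41.7–55.6% ✗ — fails.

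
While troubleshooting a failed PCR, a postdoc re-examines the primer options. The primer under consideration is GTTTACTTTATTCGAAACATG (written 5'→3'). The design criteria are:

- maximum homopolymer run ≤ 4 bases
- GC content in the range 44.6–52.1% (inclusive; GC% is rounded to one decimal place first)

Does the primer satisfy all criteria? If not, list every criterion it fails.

Fails: GC content.

Base counts: A=6, T=9, G=3, C=3 (length 21).
homopolymer run: longest run = 3 ✓
GC content: GC 6/21 = 28.6%, outside 44.6–52.1% ✗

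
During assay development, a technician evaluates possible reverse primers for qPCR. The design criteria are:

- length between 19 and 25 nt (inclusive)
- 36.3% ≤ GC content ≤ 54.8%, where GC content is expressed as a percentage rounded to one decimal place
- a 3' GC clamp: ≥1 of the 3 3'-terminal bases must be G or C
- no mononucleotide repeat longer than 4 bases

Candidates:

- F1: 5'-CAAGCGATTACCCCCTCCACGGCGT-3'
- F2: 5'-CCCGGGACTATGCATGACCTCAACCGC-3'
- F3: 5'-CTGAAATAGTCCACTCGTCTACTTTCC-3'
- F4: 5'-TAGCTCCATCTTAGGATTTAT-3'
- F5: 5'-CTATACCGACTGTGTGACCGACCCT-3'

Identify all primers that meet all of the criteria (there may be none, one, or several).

None of the candidates satisfy all criteria.

F1 (25 nt, A=5 T=4 G=5 C=11): length 25 ✓; GC 16/25 = 64.0%, outside 36.3–54.8% ✗; 3' end CGT has 2 G/C ✓; longest run = 5, exceeds 4 ✗ — fails.
F2 (27 nt, A=6 T=4 G=6 C=11): length 27, outside 19–25 ✗; GC 17/27 = 63.0%, outside 36.3–54.8% ✗; 3' end CGC has 3 G/C ✓; longest run = 3 ✓ — fails.
F3 (27 nt, A=6 T=9 G=3 C=9): length 27, outside 19–25 ✗; GC 12/27 = 44.4% ✓; 3' end TCC has 2 G/C ✓; longest run = 3 ✓ — fails.
F4 (21 nt, A=5 T=9 G=3 C=4): length 21 ✓; GC 7/21 = 33.3%, outside 36.3–54.8% ✗; 3' end TAT has 0 G/C, need ≥1 ✗; longest run = 3 ✓ — fails.
F5 (25 nt, A=5 T=6 G=5 C=9): length 25 ✓; GC 14/25 = 56.0%, outside 36.3–54.8% ✗; 3' end CCT has 2 G/C ✓; longest run = 3 ✓ — fails.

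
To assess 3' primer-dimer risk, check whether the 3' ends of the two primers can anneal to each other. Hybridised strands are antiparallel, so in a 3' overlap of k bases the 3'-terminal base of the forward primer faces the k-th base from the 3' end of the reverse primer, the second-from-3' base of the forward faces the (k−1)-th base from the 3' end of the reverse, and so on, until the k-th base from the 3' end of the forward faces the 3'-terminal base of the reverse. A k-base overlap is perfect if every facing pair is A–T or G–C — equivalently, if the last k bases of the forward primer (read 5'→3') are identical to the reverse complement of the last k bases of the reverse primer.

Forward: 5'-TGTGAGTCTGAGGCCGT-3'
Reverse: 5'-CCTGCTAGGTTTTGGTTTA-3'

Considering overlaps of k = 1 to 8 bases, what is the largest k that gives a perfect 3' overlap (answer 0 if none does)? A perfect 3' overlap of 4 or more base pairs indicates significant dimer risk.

Longest perfect overlap: 1 complementary base pair; below the dimer-risk threshold (threshold 4).

Last 8 bases (5'→3') — forward …GAGGCCGT, reverse …TTGGTTTA.
Reverse complement of the reverse primer's last 8 bases: TAAACCAA; its first k bases are the reverse complement of the reverse primer's last k bases, so a perfect k-base overlap needs the forward primer's last k bases to equal them.
Comparing (forward last k vs required): k=1: T vs T ✓; k=2: GT vs TA ✗; k=3: CGT vs TAA ✗; k=4: CCGT vs TAAA ✗; k=5: GCCGT vs TAAAC ✗; k=6: GGCCGT vs TAAACC ✗; k=7: AGGCCGT vs TAAACCA ✗; k=8: GAGGCCGT vs TAAACCAA ✗.
Only k = 1 is perfect, so the longest perfect 3' overlap is 1.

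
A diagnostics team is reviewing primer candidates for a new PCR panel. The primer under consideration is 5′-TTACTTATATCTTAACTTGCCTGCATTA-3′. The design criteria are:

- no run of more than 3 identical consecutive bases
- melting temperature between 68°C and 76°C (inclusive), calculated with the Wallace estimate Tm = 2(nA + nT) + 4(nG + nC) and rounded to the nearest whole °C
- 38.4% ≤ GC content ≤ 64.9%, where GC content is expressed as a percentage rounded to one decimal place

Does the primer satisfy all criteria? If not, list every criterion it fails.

Base counts: A=7, T=13, G=2, C=6 (length 28).
homopolymer run: longest run = 2 ✓
Tm: Tm = 2·20 + 4·8 = 72°C ✓
GC content: GC 8/28 = 28.6%, outside 38.4–64.9% ✗

Fails: GC content.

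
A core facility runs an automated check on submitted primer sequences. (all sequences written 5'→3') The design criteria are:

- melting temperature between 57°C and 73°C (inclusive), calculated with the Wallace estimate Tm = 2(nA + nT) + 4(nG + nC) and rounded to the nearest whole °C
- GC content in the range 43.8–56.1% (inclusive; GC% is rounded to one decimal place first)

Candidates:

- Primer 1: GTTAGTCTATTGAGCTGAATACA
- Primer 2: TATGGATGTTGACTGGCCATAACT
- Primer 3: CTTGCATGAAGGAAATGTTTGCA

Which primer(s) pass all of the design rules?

Primer 1 (23 nt, A=7 T=8 G=5 C=3): Tm = 2·15 + 4·8 = 62°C ✓; GC 8/23 = 34.8%, outside 43.8–56.1% ✗ — fails.
Primer 2 (24 nt, A=6 T=8 G=6 C=4): Tm = 2·14 + 4·10 = 68°C ✓; GC 10/24 = 41.7%, outside 43.8–56.1% ✗ — fails.
Primer 3 (23 nt, A=7 T=7 G=6 C=3): Tm = 2·14 + 4·9 = 64°C ✓; GC 9/23 = 39.1%, outside 43.8–56.1% ✗ — fails.

None of the candidates satisfy all criteria.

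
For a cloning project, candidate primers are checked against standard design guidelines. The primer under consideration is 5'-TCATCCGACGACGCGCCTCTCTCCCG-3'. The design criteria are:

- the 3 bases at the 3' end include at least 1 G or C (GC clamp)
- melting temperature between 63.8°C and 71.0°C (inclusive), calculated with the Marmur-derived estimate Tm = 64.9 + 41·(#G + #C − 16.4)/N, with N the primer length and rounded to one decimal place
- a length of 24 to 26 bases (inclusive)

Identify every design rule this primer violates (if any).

Base counts: A=3, T=5, G=5, C=13 (length 26).
GC clamp: 3' end CCG has 3 G/C ✓
Tm: Tm = 64.9 + 41·(18 − 16.4)/26 = 67.4°C ✓
length: length 26 ✓

Meets all criteria.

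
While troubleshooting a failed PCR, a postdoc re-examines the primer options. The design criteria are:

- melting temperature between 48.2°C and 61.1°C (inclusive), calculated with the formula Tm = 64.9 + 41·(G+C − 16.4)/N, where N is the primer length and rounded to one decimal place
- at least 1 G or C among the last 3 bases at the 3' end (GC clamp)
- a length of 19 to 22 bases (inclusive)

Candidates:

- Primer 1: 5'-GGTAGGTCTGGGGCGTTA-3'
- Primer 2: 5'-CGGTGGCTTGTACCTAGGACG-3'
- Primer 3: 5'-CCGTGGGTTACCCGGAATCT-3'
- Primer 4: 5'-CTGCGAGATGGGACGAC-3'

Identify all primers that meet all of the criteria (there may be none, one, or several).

Primer 1 (18 nt, A=2 T=5 G=9 C=2): Tm = 64.9 + 41·(11 − 16.4)/18 = 52.6°C ✓; 3' end TTA has 0 G/C, need ≥1 ✗; length 18, outside 19–22 ✗ — fails.
Primer 2 (21 nt, A=3 T=5 G=8 C=5): Tm = 64.9 + 41·(13 − 16.4)/21 = 58.3°C ✓; 3' end ACG has 2 G/C ✓; length 21 ✓ — passes.
Primer 3 (20 nt, A=3 T=5 G=6 C=6): Tm = 64.9 + 41·(12 − 16.4)/20 = 55.9°C ✓; 3' end TCT has 1 G/C ✓; length 20 ✓ — passes.
Primer 4 (17 nt, A=4 T=2 G=7 C=4): Tm = 64.9 + 41·(11 − 16.4)/17 = 51.9°C ✓; 3' end GAC has 2 G/C ✓; length 17, outside 19–22 ✗ — fails.

Primer 2 and Primer 3.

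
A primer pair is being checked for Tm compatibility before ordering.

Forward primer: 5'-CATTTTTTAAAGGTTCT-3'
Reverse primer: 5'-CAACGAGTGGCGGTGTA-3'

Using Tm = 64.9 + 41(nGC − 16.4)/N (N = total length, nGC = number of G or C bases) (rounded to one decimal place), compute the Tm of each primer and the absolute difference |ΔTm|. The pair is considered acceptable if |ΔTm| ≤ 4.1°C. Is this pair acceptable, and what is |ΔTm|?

Forward: G+C = 4, N = 17 → Tm = 64.9 + 41·(4 − 16.4)/17 = 35.0°C.
Reverse: G+C = 10, N = 17 → Tm = 64.9 + 41·(10 − 16.4)/17 = 49.5°C.
|ΔTm| = |35.0 − 49.5| = 14.5°C, > 4.1°C.

|ΔTm| = 14.5°C; the pair is not acceptable.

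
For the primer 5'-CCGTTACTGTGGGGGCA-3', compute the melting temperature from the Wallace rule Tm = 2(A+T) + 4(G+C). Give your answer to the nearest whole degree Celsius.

56°C

Base counts: A=2, T=4, G=7, C=4 (length 17).
Tm = 2·(2+4) + 4·(7+4) = 2·6 + 4·11 = 12 + 44 = 56°C.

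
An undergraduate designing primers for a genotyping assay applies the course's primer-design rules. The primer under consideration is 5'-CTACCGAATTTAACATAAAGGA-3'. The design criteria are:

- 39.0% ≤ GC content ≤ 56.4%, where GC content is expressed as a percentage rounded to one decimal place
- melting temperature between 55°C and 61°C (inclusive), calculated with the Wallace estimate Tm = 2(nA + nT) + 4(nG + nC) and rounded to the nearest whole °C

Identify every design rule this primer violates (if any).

Base counts: A=10, T=5, G=3, C=4 (length 22).
GC content: GC 7/22 = 31.8%, outside 39.0–56.4% ✗
Tm: Tm = 2·15 + 4·7 = 58°C ✓

Fails: GC content.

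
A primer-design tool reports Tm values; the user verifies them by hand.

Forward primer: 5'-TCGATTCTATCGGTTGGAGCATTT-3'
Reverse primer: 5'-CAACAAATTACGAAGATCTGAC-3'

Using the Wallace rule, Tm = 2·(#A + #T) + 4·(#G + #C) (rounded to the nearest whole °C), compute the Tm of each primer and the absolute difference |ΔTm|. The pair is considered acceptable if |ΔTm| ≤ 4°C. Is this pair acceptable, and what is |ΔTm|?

Forward: A=4 T=10 G=6 C=4 → Tm = 2·14 + 4·10 = 68°C.
Reverse: A=10 T=4 G=3 C=5 → Tm = 2·14 + 4·8 = 60°C.
|ΔTm| = |68 − 60| = 8°C, > 4°C.

|ΔTm| = 8°C; the pair is not acceptable.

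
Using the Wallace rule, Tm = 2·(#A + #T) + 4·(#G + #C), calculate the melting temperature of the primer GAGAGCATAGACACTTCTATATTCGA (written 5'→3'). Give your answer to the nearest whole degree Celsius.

Base counts: A=9, T=7, G=5, C=5 (length 26).
Tm = 2·(9+7) + 4·(5+5) = 2·16 + 4·10 = 32 + 40 = 72°C.

72°C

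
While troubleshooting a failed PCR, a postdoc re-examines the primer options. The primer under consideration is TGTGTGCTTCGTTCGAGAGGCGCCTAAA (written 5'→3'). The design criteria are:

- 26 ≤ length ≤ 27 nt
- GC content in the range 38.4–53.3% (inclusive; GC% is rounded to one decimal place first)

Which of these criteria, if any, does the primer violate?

Fails: length, GC content.

Base counts: A=5, T=8, G=9, C=6 (length 28).
length: length 28, outside 26–27 ✗
GC content: GC 15/28 = 53.6%, outside 38.4–53.3% ✗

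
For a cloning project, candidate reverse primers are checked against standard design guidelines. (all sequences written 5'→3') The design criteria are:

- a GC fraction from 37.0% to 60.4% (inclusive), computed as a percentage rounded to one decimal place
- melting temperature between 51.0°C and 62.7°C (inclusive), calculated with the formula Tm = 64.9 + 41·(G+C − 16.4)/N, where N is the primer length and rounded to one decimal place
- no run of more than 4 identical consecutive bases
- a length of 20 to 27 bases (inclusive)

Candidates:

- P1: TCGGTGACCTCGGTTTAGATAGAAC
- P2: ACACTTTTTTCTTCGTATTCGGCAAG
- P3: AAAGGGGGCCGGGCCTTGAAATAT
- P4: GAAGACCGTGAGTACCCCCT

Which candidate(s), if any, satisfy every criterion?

P1 (25 nt, A=6 T=7 G=7 C=5): GC 12/25 = 48.0% ✓; Tm = 64.9 + 41·(12 − 16.4)/25 = 57.7°C ✓; longest run = 3 ✓; length 25 ✓ — passes.
P2 (26 nt, A=5 T=11 G=4 C=6): GC 10/26 = 38.5% ✓; Tm = 64.9 + 41·(10 − 16.4)/26 = 54.8°C ✓; longest run = 6, exceeds 4 ✗; length 26 ✓ — fails.
P3 (24 nt, A=7 T=4 G=9 C=4): GC 13/24 = 54.2% ✓; Tm = 64.9 + 41·(13 − 16.4)/24 = 59.1°C ✓; longest run = 5, exceeds 4 ✗; length 24 ✓ — fails.
P4 (20 nt, A=5 T=3 G=5 C=7): GC 12/20 = 60.0% ✓; Tm = 64.9 + 41·(12 − 16.4)/20 = 55.9°C ✓; longest run = 5, exceeds 4 ✗; length 20 ✓ — fails.

P1 only.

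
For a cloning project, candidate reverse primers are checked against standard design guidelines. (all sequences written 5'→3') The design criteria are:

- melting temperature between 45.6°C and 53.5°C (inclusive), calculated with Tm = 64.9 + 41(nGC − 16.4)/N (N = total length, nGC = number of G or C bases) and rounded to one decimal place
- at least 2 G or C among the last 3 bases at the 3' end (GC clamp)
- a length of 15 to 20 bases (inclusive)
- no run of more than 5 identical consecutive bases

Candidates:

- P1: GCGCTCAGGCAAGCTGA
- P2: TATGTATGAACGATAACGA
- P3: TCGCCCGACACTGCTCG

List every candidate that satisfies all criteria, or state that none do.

P1 (17 nt, A=4 T=2 G=6 C=5): Tm = 64.9 + 41·(11 − 16.4)/17 = 51.9°C ✓; 3' end TGA has 1 G/C, need ≥2 ✗; length 17 ✓; longest run = 2 ✓ — fails.
P2 (19 nt, A=8 T=5 G=4 C=2): Tm = 64.9 + 41·(6 − 16.4)/19 = 42.5°C, outside 45.6–53.5°C ✗; 3' end CGA has 2 G/C ✓; length 19 ✓; longest run = 2 ✓ — fails.
P3 (17 nt, A=2 T=3 G=4 C=8): Tm = 64.9 + 41·(12 − 16.4)/17 = 54.3°C, outside 45.6–53.5°C ✗; 3' end TCG has 2 G/C ✓; length 17 ✓; longest run = 3 ✓ — fails.

None of the candidates satisfy all criteria.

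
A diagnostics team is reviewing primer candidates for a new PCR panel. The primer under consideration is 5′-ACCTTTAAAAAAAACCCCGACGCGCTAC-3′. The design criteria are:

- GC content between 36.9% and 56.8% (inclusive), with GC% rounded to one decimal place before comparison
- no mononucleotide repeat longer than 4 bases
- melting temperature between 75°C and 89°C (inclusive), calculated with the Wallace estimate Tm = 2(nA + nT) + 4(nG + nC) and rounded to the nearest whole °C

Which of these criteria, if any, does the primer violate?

Fails: homopolymer run.

Base counts: A=11, T=4, G=3, C=10 (length 28).
GC content: GC 13/28 = 46.4% ✓
homopolymer run: longest run = 8, exceeds 4 ✗
Tm: Tm = 2·15 + 4·13 = 82°C ✓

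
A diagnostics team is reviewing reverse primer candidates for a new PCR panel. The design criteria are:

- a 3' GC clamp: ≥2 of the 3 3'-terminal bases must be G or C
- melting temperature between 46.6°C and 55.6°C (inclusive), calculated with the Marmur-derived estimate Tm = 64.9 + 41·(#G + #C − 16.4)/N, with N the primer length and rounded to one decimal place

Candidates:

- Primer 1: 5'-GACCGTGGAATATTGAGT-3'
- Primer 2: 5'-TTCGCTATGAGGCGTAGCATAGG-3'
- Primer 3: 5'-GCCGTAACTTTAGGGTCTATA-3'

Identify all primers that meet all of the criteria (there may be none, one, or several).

Primer 1 (18 nt, A=5 T=5 G=6 C=2): 3' end AGT has 1 G/C, need ≥2 ✗; Tm = 64.9 + 41·(8 − 16.4)/18 = 45.8°C, outside 46.6–55.6°C ✗ — fails.
Primer 2 (23 nt, A=5 T=6 G=8 C=4): 3' end AGG has 2 G/C ✓; Tm = 64.9 + 41·(12 − 16.4)/23 = 57.1°C, outside 46.6–55.6°C ✗ — fails.
Primer 3 (21 nt, A=5 T=7 G=5 C=4): 3' end ATA has 0 G/C, need ≥2 ✗; Tm = 64.9 + 41·(9 − 16.4)/21 = 50.5°C ✓ — fails.

None of the candidates satisfy all criteria.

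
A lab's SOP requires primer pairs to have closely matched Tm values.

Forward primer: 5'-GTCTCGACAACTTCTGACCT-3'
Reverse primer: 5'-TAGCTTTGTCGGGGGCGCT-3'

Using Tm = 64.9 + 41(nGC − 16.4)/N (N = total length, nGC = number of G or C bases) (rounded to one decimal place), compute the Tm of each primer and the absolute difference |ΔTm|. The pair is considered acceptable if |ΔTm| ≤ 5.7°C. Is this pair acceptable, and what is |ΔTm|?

Forward: G+C = 10, N = 20 → Tm = 64.9 + 41·(10 − 16.4)/20 = 51.8°C.
Reverse: G+C = 12, N = 19 → Tm = 64.9 + 41·(12 − 16.4)/19 = 55.4°C.
|ΔTm| = |51.8 − 55.4| = 3.6°C, ≤ 5.7°C.

|ΔTm| = 3.6°C; the pair is acceptable.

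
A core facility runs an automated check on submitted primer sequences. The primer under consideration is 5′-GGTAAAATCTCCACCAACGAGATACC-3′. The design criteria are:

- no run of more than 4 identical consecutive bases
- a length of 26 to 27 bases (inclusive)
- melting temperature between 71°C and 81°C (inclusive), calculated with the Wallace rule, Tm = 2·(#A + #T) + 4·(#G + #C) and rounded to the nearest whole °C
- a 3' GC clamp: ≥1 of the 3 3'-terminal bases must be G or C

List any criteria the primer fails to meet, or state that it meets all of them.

Base counts: A=10, T=4, G=4, C=8 (length 26).
homopolymer run: longest run = 4 ✓
length: length 26 ✓
Tm: Tm = 2·14 + 4·12 = 76°C ✓
GC clamp: 3' end ACC has 2 G/C ✓

Meets all criteria.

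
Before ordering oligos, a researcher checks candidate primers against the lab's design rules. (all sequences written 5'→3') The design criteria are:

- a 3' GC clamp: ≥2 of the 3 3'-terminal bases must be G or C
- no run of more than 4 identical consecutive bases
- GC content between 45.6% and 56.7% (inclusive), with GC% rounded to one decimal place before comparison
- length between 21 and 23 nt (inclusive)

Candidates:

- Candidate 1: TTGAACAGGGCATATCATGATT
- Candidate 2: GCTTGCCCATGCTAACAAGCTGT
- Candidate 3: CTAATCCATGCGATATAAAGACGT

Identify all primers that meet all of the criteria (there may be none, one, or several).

None of the candidates satisfy all criteria.

Candidate 1 (22 nt, A=7 T=7 G=5 C=3): 3' end ATT has 0 G/C, need ≥2 ✗; longest run = 3 ✓; GC 8/22 = 36.4%, outside 45.6–56.7% ✗; length 22 ✓ — fails.
Candidate 2 (23 nt, A=5 T=6 G=5 C=7): 3' end TGT has 1 G/C, need ≥2 ✗; longest run = 3 ✓; GC 12/23 = 52.2% ✓; length 23 ✓ — fails.
Candidate 3 (24 nt, A=9 T=6 G=4 C=5): 3' end CGT has 2 G/C ✓; longest run = 3 ✓; GC 9/24 = 37.5%, outside 45.6–56.7% ✗; length 24, outside 21–23 ✗ — fails.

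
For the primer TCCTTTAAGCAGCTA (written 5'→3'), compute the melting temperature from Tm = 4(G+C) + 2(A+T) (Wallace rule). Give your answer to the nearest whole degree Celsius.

42°C

Base counts: A=4, T=5, G=2, C=4 (length 15).
Tm = 2·(4+5) + 4·(2+4) = 2·9 + 4·6 = 18 + 24 = 42°C.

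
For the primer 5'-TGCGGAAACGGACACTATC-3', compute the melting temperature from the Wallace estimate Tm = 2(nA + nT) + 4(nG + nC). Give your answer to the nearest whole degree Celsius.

58°C

Base counts: A=6, T=3, G=5, C=5 (length 19).
Tm = 2·(6+3) + 4·(5+5) = 2·9 + 4·10 = 18 + 40 = 58°C.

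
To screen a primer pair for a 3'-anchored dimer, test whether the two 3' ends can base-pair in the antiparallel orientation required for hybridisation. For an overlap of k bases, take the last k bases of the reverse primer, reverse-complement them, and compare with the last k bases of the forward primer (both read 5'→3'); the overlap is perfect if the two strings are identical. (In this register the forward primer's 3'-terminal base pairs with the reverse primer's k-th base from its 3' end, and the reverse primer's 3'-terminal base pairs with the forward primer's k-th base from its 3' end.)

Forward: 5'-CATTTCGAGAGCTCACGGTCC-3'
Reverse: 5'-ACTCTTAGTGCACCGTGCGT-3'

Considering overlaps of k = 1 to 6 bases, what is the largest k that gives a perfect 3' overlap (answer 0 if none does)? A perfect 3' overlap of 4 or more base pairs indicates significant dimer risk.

Last 6 bases (5'→3') — forward …CGGTCC, reverse …GTGCGT.
Reverse complement of the reverse primer's last 6 bases: ACGCAC; its first k bases are the reverse complement of the reverse primer's last k bases, so a perfect k-base overlap needs the forward primer's last k bases to equal them.
Comparing (forward last k vs required): k=1: C vs A ✗; k=2: CC vs AC ✗; k=3: TCC vs ACG ✗; k=4: GTCC vs ACGC ✗; k=5: GGTCC vs ACGCA ✗; k=6: CGGTCC vs ACGCAC ✗.
No overlap length from 1 to 6 is perfect, so the longest perfect 3' overlap is 0.

Longest perfect overlap: 0 complementary base pairs; below the dimer-risk threshold (threshold 4).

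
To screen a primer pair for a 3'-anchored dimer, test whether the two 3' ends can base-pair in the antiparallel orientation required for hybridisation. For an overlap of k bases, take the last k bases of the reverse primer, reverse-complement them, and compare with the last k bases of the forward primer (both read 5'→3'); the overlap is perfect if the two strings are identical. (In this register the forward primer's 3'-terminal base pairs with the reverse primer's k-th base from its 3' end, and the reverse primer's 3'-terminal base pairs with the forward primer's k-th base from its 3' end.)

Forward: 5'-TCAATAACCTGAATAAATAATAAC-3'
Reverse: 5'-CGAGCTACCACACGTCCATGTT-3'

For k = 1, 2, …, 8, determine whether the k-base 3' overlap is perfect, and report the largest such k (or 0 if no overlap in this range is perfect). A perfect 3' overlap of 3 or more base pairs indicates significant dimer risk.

Last 8 bases (5'→3') — forward …ATAATAAC, reverse …TCCATGTT.
Reverse complement of the reverse primer's last 8 bases: AACATGGA; its first k bases are the reverse complement of the reverse primer's last k bases, so a perfect k-base overlap needs the forward primer's last k bases to equal them.
Comparing (forward last k vs required): k=1: C vs A ✗; k=2: AC vs AA ✗; k=3: AAC vs AAC ✓; k=4: TAAC vs AACA ✗; k=5: ATAAC vs AACAT ✗; k=6: AATAAC vs AACATG ✗; k=7: TAATAAC vs AACATGG ✗; k=8: ATAATAAC vs AACATGGA ✗.
Only k = 3 is perfect, so the longest perfect 3' overlap is 3.

Longest perfect overlap: 3 complementary base pairs; significant dimer risk (threshold 3).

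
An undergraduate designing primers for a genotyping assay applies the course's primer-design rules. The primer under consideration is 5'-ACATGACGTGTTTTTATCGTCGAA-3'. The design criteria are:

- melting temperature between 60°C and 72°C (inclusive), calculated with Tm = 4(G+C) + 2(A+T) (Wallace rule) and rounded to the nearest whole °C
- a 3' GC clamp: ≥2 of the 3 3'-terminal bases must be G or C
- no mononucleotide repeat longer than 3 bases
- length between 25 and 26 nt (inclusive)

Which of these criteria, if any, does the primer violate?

Base counts: A=6, T=9, G=5, C=4 (length 24).
Tm: Tm = 2·15 + 4·9 = 66°C ✓
GC clamp: 3' end GAA has 1 G/C, need ≥2 ✗
homopolymer run: longest run = 5, exceeds 3 ✗
length: length 24, outside 25–26 ✗

Fails: GC clamp, homopolymer run, length.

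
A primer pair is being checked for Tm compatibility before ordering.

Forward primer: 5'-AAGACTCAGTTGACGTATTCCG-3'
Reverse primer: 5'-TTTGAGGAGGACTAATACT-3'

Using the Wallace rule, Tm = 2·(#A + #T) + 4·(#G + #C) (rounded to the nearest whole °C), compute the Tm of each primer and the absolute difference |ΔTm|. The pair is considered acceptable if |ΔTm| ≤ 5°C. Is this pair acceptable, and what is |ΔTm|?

Forward: A=6 T=6 G=5 C=5 → Tm = 2·12 + 4·10 = 64°C.
Reverse: A=6 T=6 G=5 C=2 → Tm = 2·12 + 4·7 = 52°C.
|ΔTm| = |64 − 52| = 12°C, > 5°C.

|ΔTm| = 12°C; the pair is not acceptable.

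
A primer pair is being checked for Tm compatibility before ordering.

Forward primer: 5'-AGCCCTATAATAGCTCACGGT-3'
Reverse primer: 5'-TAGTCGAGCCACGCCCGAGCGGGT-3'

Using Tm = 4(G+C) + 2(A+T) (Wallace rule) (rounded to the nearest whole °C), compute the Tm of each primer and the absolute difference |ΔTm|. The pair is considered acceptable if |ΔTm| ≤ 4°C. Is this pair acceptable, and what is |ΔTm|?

Forward: A=6 T=5 G=4 C=6 → Tm = 2·11 + 4·10 = 62°C.
Reverse: A=4 T=3 G=9 C=8 → Tm = 2·7 + 4·17 = 82°C.
|ΔTm| = |62 − 82| = 20°C, > 4°C.

|ΔTm| = 20°C; the pair is not acceptable.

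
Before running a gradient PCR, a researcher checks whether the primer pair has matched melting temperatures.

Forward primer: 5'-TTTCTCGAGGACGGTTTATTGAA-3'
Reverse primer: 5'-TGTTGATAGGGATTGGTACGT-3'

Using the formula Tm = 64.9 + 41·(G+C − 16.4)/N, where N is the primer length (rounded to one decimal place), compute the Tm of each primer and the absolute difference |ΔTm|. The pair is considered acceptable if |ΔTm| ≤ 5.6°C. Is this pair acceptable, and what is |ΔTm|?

|ΔTm| = 1.2°C; the pair is acceptable.

Forward: G+C = 9, N = 23 → Tm = 64.9 + 41·(9 − 16.4)/23 = 51.7°C.
Reverse: G+C = 9, N = 21 → Tm = 64.9 + 41·(9 − 16.4)/21 = 50.5°C.
|ΔTm| = |51.7 − 50.5| = 1.2°C, ≤ 5.6°C.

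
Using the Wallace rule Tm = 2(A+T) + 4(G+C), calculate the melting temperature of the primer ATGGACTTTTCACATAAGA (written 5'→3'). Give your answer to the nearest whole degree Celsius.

50°C

Base counts: A=7, T=6, G=3, C=3 (length 19).
Tm = 2·(7+6) + 4·(3+3) = 2·13 + 4·6 = 26 + 24 = 50°C.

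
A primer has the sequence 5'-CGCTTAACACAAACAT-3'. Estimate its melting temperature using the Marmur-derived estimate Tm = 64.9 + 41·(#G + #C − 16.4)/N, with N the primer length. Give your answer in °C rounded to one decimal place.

Base counts: A=7, T=3, G=1, C=5; G+C = 6, N = 16.
Tm = 64.9 + 41·(6 − 16.4)/16 = 64.9 + -426.40/16 = 38.3°C.

38.3°C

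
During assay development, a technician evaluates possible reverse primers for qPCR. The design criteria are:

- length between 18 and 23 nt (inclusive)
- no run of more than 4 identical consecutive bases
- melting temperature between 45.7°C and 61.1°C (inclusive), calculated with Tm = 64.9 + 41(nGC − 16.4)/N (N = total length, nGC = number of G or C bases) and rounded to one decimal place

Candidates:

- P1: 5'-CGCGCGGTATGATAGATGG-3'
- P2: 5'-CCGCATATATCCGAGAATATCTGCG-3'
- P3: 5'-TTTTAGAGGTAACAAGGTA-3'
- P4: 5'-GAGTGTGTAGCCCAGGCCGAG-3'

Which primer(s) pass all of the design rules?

P1 (19 nt, A=4 T=4 G=8 C=3): length 19 ✓; longest run = 2 ✓; Tm = 64.9 + 41·(11 − 16.4)/19 = 53.2°C ✓ — passes.
P2 (25 nt, A=7 T=6 G=5 C=7): length 25, outside 18–23 ✗; longest run = 2 ✓; Tm = 64.9 + 41·(12 − 16.4)/25 = 57.7°C ✓ — fails.
P3 (19 nt, A=7 T=6 G=5 C=1): length 19 ✓; longest run = 4 ✓; Tm = 64.9 + 41·(6 − 16.4)/19 = 42.5°C, outside 45.7–61.1°C ✗ — fails.
P4 (21 nt, A=4 T=3 G=9 C=5): length 21 ✓; longest run = 3 ✓; Tm = 64.9 + 41·(14 − 16.4)/21 = 60.2°C ✓ — passes.

P1 and P4.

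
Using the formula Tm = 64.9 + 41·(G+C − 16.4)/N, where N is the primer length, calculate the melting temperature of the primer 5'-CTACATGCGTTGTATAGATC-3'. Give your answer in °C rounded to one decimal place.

47.7°C

Base counts: A=5, T=7, G=4, C=4; G+C = 8, N = 20.
Tm = 64.9 + 41·(8 − 16.4)/20 = 64.9 + -344.40/20 = 47.7°C.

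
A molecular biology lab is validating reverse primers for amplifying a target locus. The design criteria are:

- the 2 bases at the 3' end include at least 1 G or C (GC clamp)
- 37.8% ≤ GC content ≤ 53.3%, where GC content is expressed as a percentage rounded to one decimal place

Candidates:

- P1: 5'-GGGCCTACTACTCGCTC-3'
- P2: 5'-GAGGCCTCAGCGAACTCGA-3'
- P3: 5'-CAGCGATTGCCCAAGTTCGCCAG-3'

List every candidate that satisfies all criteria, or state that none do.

None of the candidates satisfy all criteria.

P1 (17 nt, A=2 T=4 G=4 C=7): 3' end TC has 1 G/C ✓; GC 11/17 = 64.7%, outside 37.8–53.3% ✗ — fails.
P2 (19 nt, A=5 T=2 G=6 C=6): 3' end GA has 1 G/C ✓; GC 12/19 = 63.2%, outside 37.8–53.3% ✗ — fails.
P3 (23 nt, A=5 T=4 G=6 C=8): 3' end AG has 1 G/C ✓; GC 14/23 = 60.9%, outside 37.8–53.3% ✗ — fails.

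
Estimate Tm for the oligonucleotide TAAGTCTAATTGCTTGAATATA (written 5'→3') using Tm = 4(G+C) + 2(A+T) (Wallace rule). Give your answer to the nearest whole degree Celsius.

Base counts: A=8, T=9, G=3, C=2 (length 22).
Tm = 2·(8+9) + 4·(3+2) = 2·17 + 4·5 = 34 + 20 = 54°C.

54°C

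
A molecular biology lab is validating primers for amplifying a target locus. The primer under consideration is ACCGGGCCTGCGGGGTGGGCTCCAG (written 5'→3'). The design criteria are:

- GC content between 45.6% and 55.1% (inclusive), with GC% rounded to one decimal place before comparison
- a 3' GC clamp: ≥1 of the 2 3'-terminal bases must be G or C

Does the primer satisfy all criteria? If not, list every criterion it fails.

Fails: GC content.

Base counts: A=2, T=3, G=12, C=8 (length 25).
GC content: GC 20/25 = 80.0%, outside 45.6–55.1% ✗
GC clamp: 3' end AG has 1 G/C ✓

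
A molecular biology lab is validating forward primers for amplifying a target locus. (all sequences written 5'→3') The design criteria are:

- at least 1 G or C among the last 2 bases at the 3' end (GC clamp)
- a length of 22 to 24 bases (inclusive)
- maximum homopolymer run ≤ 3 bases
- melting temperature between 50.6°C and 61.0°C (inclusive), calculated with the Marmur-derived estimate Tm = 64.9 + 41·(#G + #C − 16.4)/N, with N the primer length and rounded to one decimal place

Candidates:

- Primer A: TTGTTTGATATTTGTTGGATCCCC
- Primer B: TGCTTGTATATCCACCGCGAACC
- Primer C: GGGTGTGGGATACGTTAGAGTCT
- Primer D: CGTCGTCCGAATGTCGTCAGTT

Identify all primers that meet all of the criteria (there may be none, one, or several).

Primer B and Primer C.

Primer A (24 nt, A=3 T=12 G=5 C=4): 3' end CC has 2 G/C ✓; length 24 ✓; longest run = 4, exceeds 3 ✗; Tm = 64.9 + 41·(9 − 16.4)/24 = 52.3°C ✓ — fails.
Primer B (23 nt, A=5 T=6 G=4 C=8): 3' end CC has 2 G/C ✓; length 23 ✓; longest run = 2 ✓; Tm = 64.9 + 41·(12 − 16.4)/23 = 57.1°C ✓ — passes.
Primer C (23 nt, A=4 T=7 G=10 C=2): 3' end CT has 1 G/C ✓; length 23 ✓; longest run = 3 ✓; Tm = 64.9 + 41·(12 − 16.4)/23 = 57.1°C ✓ — passes.
Primer D (22 nt, A=3 T=7 G=6 C=6): 3' end TT has 0 G/C, need ≥1 ✗; length 22 ✓; longest run = 2 ✓; Tm = 64.9 + 41·(12 − 16.4)/22 = 56.7°C ✓ — fails.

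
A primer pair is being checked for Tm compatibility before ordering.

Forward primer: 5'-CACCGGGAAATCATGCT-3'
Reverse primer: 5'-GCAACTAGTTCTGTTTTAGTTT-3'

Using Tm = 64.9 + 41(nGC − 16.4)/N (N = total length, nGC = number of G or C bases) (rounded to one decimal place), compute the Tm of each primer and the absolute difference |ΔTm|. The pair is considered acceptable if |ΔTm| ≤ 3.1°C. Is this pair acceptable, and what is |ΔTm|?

|ΔTm| = 0.3°C; the pair is acceptable.

Forward: G+C = 9, N = 17 → Tm = 64.9 + 41·(9 − 16.4)/17 = 47.1°C.
Reverse: G+C = 7, N = 22 → Tm = 64.9 + 41·(7 − 16.4)/22 = 47.4°C.
|ΔTm| = |47.1 − 47.4| = 0.3°C, ≤ 3.1°C.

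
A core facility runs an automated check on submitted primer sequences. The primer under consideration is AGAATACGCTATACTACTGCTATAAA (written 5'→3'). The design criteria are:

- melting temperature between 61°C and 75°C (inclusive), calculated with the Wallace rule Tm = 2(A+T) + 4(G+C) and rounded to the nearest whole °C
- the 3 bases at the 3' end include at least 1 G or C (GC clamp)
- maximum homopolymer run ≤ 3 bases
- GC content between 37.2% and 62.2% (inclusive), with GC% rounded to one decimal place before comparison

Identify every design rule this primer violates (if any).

Fails: GC clamp, GC content.

Base counts: A=11, T=7, G=3, C=5 (length 26).
Tm: Tm = 2·18 + 4·8 = 68°C ✓
GC clamp: 3' end AAA has 0 G/C, need ≥1 ✗
homopolymer run: longest run = 3 ✓
GC content: GC 8/26 = 30.8%, outside 37.2–62.2% ✗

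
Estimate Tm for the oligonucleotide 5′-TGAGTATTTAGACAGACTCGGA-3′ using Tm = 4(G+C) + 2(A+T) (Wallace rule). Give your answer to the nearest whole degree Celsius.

62°C

Base counts: A=7, T=6, G=6, C=3 (length 22).
Tm = 2·(7+6) + 4·(6+3) = 2·13 + 4·9 = 26 + 36 = 62°C.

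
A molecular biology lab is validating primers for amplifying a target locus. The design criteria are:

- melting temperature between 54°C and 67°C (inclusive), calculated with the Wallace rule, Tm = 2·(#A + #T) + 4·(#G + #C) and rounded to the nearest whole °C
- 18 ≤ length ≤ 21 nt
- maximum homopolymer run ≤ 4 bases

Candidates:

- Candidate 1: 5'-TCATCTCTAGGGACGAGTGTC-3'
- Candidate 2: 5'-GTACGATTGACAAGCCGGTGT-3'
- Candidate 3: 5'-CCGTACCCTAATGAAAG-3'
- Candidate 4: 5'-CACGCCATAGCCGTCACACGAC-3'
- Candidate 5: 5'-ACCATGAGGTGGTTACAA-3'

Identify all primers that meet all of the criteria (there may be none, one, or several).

Candidate 1 (21 nt, A=4 T=6 G=6 C=5): Tm = 2·10 + 4·11 = 64°C ✓; length 21 ✓; longest run = 3 ✓ — passes.
Candidate 2 (21 nt, A=5 T=5 G=7 C=4): Tm = 2·10 + 4·11 = 64°C ✓; length 21 ✓; longest run = 2 ✓ — passes.
Candidate 3 (17 nt, A=6 T=3 G=3 C=5): Tm = 2·9 + 4·8 = 50°C, outside 54–67°C ✗; length 17, outside 18–21 ✗; longest run = 3 ✓ — fails.
Candidate 4 (22 nt, A=6 T=2 G=4 C=10): Tm = 2·8 + 4·14 = 72°C, outside 54–67°C ✗; length 22, outside 18–21 ✗; longest run = 2 ✓ — fails.
Candidate 5 (18 nt, A=6 T=4 G=5 C=3): Tm = 2·10 + 4·8 = 52°C, outside 54–67°C ✗; length 18 ✓; longest run = 2 ✓ — fails.

Candidate 1 and Candidate 2.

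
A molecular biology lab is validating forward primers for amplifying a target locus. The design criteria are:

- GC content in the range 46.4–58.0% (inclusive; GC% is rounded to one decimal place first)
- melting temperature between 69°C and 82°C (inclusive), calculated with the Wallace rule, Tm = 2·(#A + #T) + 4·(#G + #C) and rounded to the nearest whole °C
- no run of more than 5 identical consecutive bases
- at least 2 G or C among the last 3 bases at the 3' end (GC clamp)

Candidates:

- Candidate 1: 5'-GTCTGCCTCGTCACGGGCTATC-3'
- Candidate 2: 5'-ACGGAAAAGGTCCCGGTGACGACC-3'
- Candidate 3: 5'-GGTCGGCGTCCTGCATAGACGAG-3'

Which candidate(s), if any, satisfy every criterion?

None of the candidates satisfy all criteria.

Candidate 1 (22 nt, A=2 T=6 G=6 C=8): GC 14/22 = 63.6%, outside 46.4–58.0% ✗; Tm = 2·8 + 4·14 = 72°C ✓; longest run = 3 ✓; 3' end ATC has 1 G/C, need ≥2 ✗ — fails.
Candidate 2 (24 nt, A=7 T=2 G=8 C=7): GC 15/24 = 62.5%, outside 46.4–58.0% ✗; Tm = 2·9 + 4·15 = 78°C ✓; longest run = 4 ✓; 3' end ACC has 2 G/C ✓ — fails.
Candidate 3 (23 nt, A=4 T=4 G=9 C=6): GC 15/23 = 65.2%, outside 46.4–58.0% ✗; Tm = 2·8 + 4·15 = 76°C ✓; longest run = 2 ✓; 3' end GAG has 2 G/C ✓ — fails.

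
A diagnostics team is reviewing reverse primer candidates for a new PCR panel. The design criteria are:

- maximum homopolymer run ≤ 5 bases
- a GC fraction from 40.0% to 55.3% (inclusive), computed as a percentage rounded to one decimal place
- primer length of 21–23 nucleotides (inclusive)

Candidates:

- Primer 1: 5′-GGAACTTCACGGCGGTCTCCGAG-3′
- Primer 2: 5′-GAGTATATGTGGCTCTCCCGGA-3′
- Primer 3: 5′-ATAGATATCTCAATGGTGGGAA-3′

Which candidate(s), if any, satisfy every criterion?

Primer 1 (23 nt, A=4 T=4 G=8 C=7): longest run = 2 ✓; GC 15/23 = 65.2%, outside 40.0–55.3% ✗; length 23 ✓ — fails.
Primer 2 (22 nt, A=4 T=6 G=7 C=5): longest run = 3 ✓; GC 12/22 = 54.5% ✓; length 22 ✓ — passes.
Primer 3 (22 nt, A=8 T=6 G=6 C=2): longest run = 3 ✓; GC 8/22 = 36.4%, outside 40.0–55.3% ✗; length 22 ✓ — fails.

Primer 2 only.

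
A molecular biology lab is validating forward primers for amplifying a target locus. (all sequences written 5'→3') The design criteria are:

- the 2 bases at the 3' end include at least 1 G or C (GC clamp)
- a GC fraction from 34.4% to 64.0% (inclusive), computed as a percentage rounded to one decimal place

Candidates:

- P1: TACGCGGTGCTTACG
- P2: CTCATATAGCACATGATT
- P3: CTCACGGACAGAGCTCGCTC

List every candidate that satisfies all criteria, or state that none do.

P1 only.

P1 (15 nt, A=2 T=4 G=5 C=4): 3' end CG has 2 G/C ✓; GC 9/15 = 60.0% ✓ — passes.
P2 (18 nt, A=6 T=6 G=2 C=4): 3' end TT has 0 G/C, need ≥1 ✗; GC 6/18 = 33.3%, outside 34.4–64.0% ✗ — fails.
P3 (20 nt, A=4 T=3 G=5 C=8): 3' end TC has 1 G/C ✓; GC 13/20 = 65.0%, outside 34.4–64.0% ✗ — fails.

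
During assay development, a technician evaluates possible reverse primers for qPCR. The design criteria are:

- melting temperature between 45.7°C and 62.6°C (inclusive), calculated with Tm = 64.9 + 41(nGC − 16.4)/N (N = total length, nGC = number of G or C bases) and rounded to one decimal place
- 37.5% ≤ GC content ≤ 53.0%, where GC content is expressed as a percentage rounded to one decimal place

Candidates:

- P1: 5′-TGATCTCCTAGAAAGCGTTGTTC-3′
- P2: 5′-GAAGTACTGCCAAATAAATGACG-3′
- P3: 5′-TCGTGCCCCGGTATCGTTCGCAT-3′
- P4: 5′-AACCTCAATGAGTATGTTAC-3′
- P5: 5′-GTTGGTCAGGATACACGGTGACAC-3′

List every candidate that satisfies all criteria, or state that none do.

P1 (23 nt, A=5 T=8 G=5 C=5): Tm = 64.9 + 41·(10 − 16.4)/23 = 53.5°C ✓; GC 10/23 = 43.5% ✓ — passes.
P2 (23 nt, A=10 T=4 G=5 C=4): Tm = 64.9 + 41·(9 − 16.4)/23 = 51.7°C ✓; GC 9/23 = 39.1% ✓ — passes.
P3 (23 nt, A=2 T=7 G=6 C=8): Tm = 64.9 + 41·(14 − 16.4)/23 = 60.6°C ✓; GC 14/23 = 60.9%, outside 37.5–53.0% ✗ — fails.
P4 (20 nt, A=7 T=6 G=3 C=4): Tm = 64.9 + 41·(7 − 16.4)/20 = 45.6°C, outside 45.7–62.6°C ✗; GC 7/20 = 35.0%, outside 37.5–53.0% ✗ — fails.
P5 (24 nt, A=6 T=5 G=8 C=5): Tm = 64.9 + 41·(13 − 16.4)/24 = 59.1°C ✓; GC 13/24 = 54.2%, outside 37.5–53.0% ✗ — fails.

P1 and P2.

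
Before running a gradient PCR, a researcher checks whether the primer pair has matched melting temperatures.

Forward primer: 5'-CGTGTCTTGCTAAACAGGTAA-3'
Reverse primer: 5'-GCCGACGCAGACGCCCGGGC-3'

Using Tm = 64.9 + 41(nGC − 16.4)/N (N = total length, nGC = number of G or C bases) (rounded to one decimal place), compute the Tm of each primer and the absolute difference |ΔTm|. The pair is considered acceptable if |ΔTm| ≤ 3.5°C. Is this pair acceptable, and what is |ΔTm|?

Forward: G+C = 9, N = 21 → Tm = 64.9 + 41·(9 − 16.4)/21 = 50.5°C.
Reverse: G+C = 17, N = 20 → Tm = 64.9 + 41·(17 − 16.4)/20 = 66.1°C.
|ΔTm| = |50.5 − 66.1| = 15.6°C, > 3.5°C.

|ΔTm| = 15.6°C; the pair is not acceptable.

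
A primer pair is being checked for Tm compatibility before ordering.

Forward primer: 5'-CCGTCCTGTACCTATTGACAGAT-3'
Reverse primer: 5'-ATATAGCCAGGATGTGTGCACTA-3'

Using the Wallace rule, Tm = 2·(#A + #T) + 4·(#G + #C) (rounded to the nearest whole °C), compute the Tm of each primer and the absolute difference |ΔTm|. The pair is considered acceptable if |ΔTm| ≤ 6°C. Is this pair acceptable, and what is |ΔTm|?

Forward: A=5 T=7 G=4 C=7 → Tm = 2·12 + 4·11 = 68°C.
Reverse: A=7 T=6 G=6 C=4 → Tm = 2·13 + 4·10 = 66°C.
|ΔTm| = |68 − 66| = 2°C, ≤ 6°C.

|ΔTm| = 2°C; the pair is acceptable.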